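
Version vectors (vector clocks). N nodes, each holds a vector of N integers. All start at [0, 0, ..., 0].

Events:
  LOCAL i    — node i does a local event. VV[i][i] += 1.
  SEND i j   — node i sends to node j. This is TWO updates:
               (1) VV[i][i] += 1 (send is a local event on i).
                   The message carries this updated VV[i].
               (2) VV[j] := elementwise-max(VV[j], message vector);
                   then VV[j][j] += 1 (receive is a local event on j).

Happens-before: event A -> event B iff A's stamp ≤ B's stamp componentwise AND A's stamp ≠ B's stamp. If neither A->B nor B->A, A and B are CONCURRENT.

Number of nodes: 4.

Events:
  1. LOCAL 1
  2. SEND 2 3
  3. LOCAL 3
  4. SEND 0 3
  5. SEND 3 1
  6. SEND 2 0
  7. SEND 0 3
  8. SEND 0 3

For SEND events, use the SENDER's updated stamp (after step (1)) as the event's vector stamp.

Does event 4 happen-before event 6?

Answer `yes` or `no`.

Answer: no

Derivation:
Initial: VV[0]=[0, 0, 0, 0]
Initial: VV[1]=[0, 0, 0, 0]
Initial: VV[2]=[0, 0, 0, 0]
Initial: VV[3]=[0, 0, 0, 0]
Event 1: LOCAL 1: VV[1][1]++ -> VV[1]=[0, 1, 0, 0]
Event 2: SEND 2->3: VV[2][2]++ -> VV[2]=[0, 0, 1, 0], msg_vec=[0, 0, 1, 0]; VV[3]=max(VV[3],msg_vec) then VV[3][3]++ -> VV[3]=[0, 0, 1, 1]
Event 3: LOCAL 3: VV[3][3]++ -> VV[3]=[0, 0, 1, 2]
Event 4: SEND 0->3: VV[0][0]++ -> VV[0]=[1, 0, 0, 0], msg_vec=[1, 0, 0, 0]; VV[3]=max(VV[3],msg_vec) then VV[3][3]++ -> VV[3]=[1, 0, 1, 3]
Event 5: SEND 3->1: VV[3][3]++ -> VV[3]=[1, 0, 1, 4], msg_vec=[1, 0, 1, 4]; VV[1]=max(VV[1],msg_vec) then VV[1][1]++ -> VV[1]=[1, 2, 1, 4]
Event 6: SEND 2->0: VV[2][2]++ -> VV[2]=[0, 0, 2, 0], msg_vec=[0, 0, 2, 0]; VV[0]=max(VV[0],msg_vec) then VV[0][0]++ -> VV[0]=[2, 0, 2, 0]
Event 7: SEND 0->3: VV[0][0]++ -> VV[0]=[3, 0, 2, 0], msg_vec=[3, 0, 2, 0]; VV[3]=max(VV[3],msg_vec) then VV[3][3]++ -> VV[3]=[3, 0, 2, 5]
Event 8: SEND 0->3: VV[0][0]++ -> VV[0]=[4, 0, 2, 0], msg_vec=[4, 0, 2, 0]; VV[3]=max(VV[3],msg_vec) then VV[3][3]++ -> VV[3]=[4, 0, 2, 6]
Event 4 stamp: [1, 0, 0, 0]
Event 6 stamp: [0, 0, 2, 0]
[1, 0, 0, 0] <= [0, 0, 2, 0]? False. Equal? False. Happens-before: False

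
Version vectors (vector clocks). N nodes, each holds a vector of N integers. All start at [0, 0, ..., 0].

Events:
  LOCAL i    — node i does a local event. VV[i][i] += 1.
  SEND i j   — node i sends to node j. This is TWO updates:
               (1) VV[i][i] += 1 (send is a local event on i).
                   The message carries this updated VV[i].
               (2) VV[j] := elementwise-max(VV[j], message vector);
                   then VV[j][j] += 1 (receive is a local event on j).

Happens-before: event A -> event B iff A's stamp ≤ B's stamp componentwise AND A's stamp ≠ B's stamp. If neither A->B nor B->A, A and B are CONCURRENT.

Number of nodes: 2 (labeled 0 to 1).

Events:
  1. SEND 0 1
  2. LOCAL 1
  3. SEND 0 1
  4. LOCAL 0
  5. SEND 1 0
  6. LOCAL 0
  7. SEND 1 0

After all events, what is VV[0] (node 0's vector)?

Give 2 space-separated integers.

Initial: VV[0]=[0, 0]
Initial: VV[1]=[0, 0]
Event 1: SEND 0->1: VV[0][0]++ -> VV[0]=[1, 0], msg_vec=[1, 0]; VV[1]=max(VV[1],msg_vec) then VV[1][1]++ -> VV[1]=[1, 1]
Event 2: LOCAL 1: VV[1][1]++ -> VV[1]=[1, 2]
Event 3: SEND 0->1: VV[0][0]++ -> VV[0]=[2, 0], msg_vec=[2, 0]; VV[1]=max(VV[1],msg_vec) then VV[1][1]++ -> VV[1]=[2, 3]
Event 4: LOCAL 0: VV[0][0]++ -> VV[0]=[3, 0]
Event 5: SEND 1->0: VV[1][1]++ -> VV[1]=[2, 4], msg_vec=[2, 4]; VV[0]=max(VV[0],msg_vec) then VV[0][0]++ -> VV[0]=[4, 4]
Event 6: LOCAL 0: VV[0][0]++ -> VV[0]=[5, 4]
Event 7: SEND 1->0: VV[1][1]++ -> VV[1]=[2, 5], msg_vec=[2, 5]; VV[0]=max(VV[0],msg_vec) then VV[0][0]++ -> VV[0]=[6, 5]
Final vectors: VV[0]=[6, 5]; VV[1]=[2, 5]

Answer: 6 5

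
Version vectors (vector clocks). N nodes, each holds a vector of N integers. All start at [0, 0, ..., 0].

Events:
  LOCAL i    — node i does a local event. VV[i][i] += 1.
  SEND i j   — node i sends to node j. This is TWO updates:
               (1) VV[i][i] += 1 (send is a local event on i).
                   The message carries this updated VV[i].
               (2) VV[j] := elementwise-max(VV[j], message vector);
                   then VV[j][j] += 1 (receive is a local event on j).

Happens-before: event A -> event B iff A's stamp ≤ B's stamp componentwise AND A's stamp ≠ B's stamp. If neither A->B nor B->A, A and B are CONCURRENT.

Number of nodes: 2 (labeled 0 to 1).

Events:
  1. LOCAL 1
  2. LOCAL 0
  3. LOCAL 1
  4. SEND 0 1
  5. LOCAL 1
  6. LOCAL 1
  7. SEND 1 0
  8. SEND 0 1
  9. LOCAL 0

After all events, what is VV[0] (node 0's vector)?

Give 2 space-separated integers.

Answer: 5 6

Derivation:
Initial: VV[0]=[0, 0]
Initial: VV[1]=[0, 0]
Event 1: LOCAL 1: VV[1][1]++ -> VV[1]=[0, 1]
Event 2: LOCAL 0: VV[0][0]++ -> VV[0]=[1, 0]
Event 3: LOCAL 1: VV[1][1]++ -> VV[1]=[0, 2]
Event 4: SEND 0->1: VV[0][0]++ -> VV[0]=[2, 0], msg_vec=[2, 0]; VV[1]=max(VV[1],msg_vec) then VV[1][1]++ -> VV[1]=[2, 3]
Event 5: LOCAL 1: VV[1][1]++ -> VV[1]=[2, 4]
Event 6: LOCAL 1: VV[1][1]++ -> VV[1]=[2, 5]
Event 7: SEND 1->0: VV[1][1]++ -> VV[1]=[2, 6], msg_vec=[2, 6]; VV[0]=max(VV[0],msg_vec) then VV[0][0]++ -> VV[0]=[3, 6]
Event 8: SEND 0->1: VV[0][0]++ -> VV[0]=[4, 6], msg_vec=[4, 6]; VV[1]=max(VV[1],msg_vec) then VV[1][1]++ -> VV[1]=[4, 7]
Event 9: LOCAL 0: VV[0][0]++ -> VV[0]=[5, 6]
Final vectors: VV[0]=[5, 6]; VV[1]=[4, 7]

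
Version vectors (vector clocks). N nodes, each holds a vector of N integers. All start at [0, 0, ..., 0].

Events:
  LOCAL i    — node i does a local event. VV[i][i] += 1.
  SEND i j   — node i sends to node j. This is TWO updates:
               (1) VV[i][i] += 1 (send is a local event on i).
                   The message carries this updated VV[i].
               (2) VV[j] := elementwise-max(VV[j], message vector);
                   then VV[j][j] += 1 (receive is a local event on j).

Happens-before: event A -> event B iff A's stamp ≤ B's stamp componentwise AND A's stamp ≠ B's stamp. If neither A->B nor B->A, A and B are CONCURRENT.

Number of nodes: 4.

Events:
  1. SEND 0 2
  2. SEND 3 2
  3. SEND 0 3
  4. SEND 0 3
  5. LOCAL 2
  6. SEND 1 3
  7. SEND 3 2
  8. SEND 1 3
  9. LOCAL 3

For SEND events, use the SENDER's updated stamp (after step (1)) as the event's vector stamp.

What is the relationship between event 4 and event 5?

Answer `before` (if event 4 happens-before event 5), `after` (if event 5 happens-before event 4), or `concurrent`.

Initial: VV[0]=[0, 0, 0, 0]
Initial: VV[1]=[0, 0, 0, 0]
Initial: VV[2]=[0, 0, 0, 0]
Initial: VV[3]=[0, 0, 0, 0]
Event 1: SEND 0->2: VV[0][0]++ -> VV[0]=[1, 0, 0, 0], msg_vec=[1, 0, 0, 0]; VV[2]=max(VV[2],msg_vec) then VV[2][2]++ -> VV[2]=[1, 0, 1, 0]
Event 2: SEND 3->2: VV[3][3]++ -> VV[3]=[0, 0, 0, 1], msg_vec=[0, 0, 0, 1]; VV[2]=max(VV[2],msg_vec) then VV[2][2]++ -> VV[2]=[1, 0, 2, 1]
Event 3: SEND 0->3: VV[0][0]++ -> VV[0]=[2, 0, 0, 0], msg_vec=[2, 0, 0, 0]; VV[3]=max(VV[3],msg_vec) then VV[3][3]++ -> VV[3]=[2, 0, 0, 2]
Event 4: SEND 0->3: VV[0][0]++ -> VV[0]=[3, 0, 0, 0], msg_vec=[3, 0, 0, 0]; VV[3]=max(VV[3],msg_vec) then VV[3][3]++ -> VV[3]=[3, 0, 0, 3]
Event 5: LOCAL 2: VV[2][2]++ -> VV[2]=[1, 0, 3, 1]
Event 6: SEND 1->3: VV[1][1]++ -> VV[1]=[0, 1, 0, 0], msg_vec=[0, 1, 0, 0]; VV[3]=max(VV[3],msg_vec) then VV[3][3]++ -> VV[3]=[3, 1, 0, 4]
Event 7: SEND 3->2: VV[3][3]++ -> VV[3]=[3, 1, 0, 5], msg_vec=[3, 1, 0, 5]; VV[2]=max(VV[2],msg_vec) then VV[2][2]++ -> VV[2]=[3, 1, 4, 5]
Event 8: SEND 1->3: VV[1][1]++ -> VV[1]=[0, 2, 0, 0], msg_vec=[0, 2, 0, 0]; VV[3]=max(VV[3],msg_vec) then VV[3][3]++ -> VV[3]=[3, 2, 0, 6]
Event 9: LOCAL 3: VV[3][3]++ -> VV[3]=[3, 2, 0, 7]
Event 4 stamp: [3, 0, 0, 0]
Event 5 stamp: [1, 0, 3, 1]
[3, 0, 0, 0] <= [1, 0, 3, 1]? False
[1, 0, 3, 1] <= [3, 0, 0, 0]? False
Relation: concurrent

Answer: concurrent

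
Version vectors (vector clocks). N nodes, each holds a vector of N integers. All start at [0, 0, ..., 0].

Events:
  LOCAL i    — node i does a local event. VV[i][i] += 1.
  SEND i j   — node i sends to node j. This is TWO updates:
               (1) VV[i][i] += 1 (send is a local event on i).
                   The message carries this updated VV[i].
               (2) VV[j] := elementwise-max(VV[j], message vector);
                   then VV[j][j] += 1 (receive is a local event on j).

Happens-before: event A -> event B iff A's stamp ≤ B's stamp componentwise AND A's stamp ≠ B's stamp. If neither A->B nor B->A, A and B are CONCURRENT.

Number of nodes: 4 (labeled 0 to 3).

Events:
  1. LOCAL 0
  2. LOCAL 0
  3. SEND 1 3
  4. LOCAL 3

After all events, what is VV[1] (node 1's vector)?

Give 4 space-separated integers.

Initial: VV[0]=[0, 0, 0, 0]
Initial: VV[1]=[0, 0, 0, 0]
Initial: VV[2]=[0, 0, 0, 0]
Initial: VV[3]=[0, 0, 0, 0]
Event 1: LOCAL 0: VV[0][0]++ -> VV[0]=[1, 0, 0, 0]
Event 2: LOCAL 0: VV[0][0]++ -> VV[0]=[2, 0, 0, 0]
Event 3: SEND 1->3: VV[1][1]++ -> VV[1]=[0, 1, 0, 0], msg_vec=[0, 1, 0, 0]; VV[3]=max(VV[3],msg_vec) then VV[3][3]++ -> VV[3]=[0, 1, 0, 1]
Event 4: LOCAL 3: VV[3][3]++ -> VV[3]=[0, 1, 0, 2]
Final vectors: VV[0]=[2, 0, 0, 0]; VV[1]=[0, 1, 0, 0]; VV[2]=[0, 0, 0, 0]; VV[3]=[0, 1, 0, 2]

Answer: 0 1 0 0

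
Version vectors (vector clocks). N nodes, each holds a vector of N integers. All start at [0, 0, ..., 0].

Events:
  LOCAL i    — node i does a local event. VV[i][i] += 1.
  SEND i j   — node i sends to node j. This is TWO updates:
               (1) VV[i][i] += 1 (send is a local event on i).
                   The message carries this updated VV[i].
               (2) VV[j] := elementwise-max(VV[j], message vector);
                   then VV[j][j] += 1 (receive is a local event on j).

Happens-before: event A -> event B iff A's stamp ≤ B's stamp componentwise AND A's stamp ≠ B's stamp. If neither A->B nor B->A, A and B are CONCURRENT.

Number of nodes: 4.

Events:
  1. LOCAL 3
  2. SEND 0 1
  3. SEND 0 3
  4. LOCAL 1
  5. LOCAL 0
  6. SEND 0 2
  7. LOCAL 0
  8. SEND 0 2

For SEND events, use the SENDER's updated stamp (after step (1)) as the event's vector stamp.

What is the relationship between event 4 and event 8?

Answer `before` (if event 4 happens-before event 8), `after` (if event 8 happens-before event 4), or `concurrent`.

Answer: concurrent

Derivation:
Initial: VV[0]=[0, 0, 0, 0]
Initial: VV[1]=[0, 0, 0, 0]
Initial: VV[2]=[0, 0, 0, 0]
Initial: VV[3]=[0, 0, 0, 0]
Event 1: LOCAL 3: VV[3][3]++ -> VV[3]=[0, 0, 0, 1]
Event 2: SEND 0->1: VV[0][0]++ -> VV[0]=[1, 0, 0, 0], msg_vec=[1, 0, 0, 0]; VV[1]=max(VV[1],msg_vec) then VV[1][1]++ -> VV[1]=[1, 1, 0, 0]
Event 3: SEND 0->3: VV[0][0]++ -> VV[0]=[2, 0, 0, 0], msg_vec=[2, 0, 0, 0]; VV[3]=max(VV[3],msg_vec) then VV[3][3]++ -> VV[3]=[2, 0, 0, 2]
Event 4: LOCAL 1: VV[1][1]++ -> VV[1]=[1, 2, 0, 0]
Event 5: LOCAL 0: VV[0][0]++ -> VV[0]=[3, 0, 0, 0]
Event 6: SEND 0->2: VV[0][0]++ -> VV[0]=[4, 0, 0, 0], msg_vec=[4, 0, 0, 0]; VV[2]=max(VV[2],msg_vec) then VV[2][2]++ -> VV[2]=[4, 0, 1, 0]
Event 7: LOCAL 0: VV[0][0]++ -> VV[0]=[5, 0, 0, 0]
Event 8: SEND 0->2: VV[0][0]++ -> VV[0]=[6, 0, 0, 0], msg_vec=[6, 0, 0, 0]; VV[2]=max(VV[2],msg_vec) then VV[2][2]++ -> VV[2]=[6, 0, 2, 0]
Event 4 stamp: [1, 2, 0, 0]
Event 8 stamp: [6, 0, 0, 0]
[1, 2, 0, 0] <= [6, 0, 0, 0]? False
[6, 0, 0, 0] <= [1, 2, 0, 0]? False
Relation: concurrent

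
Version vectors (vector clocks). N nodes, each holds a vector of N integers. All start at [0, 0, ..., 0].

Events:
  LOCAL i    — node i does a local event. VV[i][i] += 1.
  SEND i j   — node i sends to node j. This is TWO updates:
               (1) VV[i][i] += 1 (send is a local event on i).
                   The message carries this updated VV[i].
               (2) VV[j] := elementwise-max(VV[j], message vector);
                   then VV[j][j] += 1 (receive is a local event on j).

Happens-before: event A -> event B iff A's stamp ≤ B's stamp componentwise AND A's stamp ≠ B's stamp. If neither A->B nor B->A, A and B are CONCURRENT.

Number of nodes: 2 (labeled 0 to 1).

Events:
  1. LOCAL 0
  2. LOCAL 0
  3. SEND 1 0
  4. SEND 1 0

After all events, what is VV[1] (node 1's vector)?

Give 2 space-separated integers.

Initial: VV[0]=[0, 0]
Initial: VV[1]=[0, 0]
Event 1: LOCAL 0: VV[0][0]++ -> VV[0]=[1, 0]
Event 2: LOCAL 0: VV[0][0]++ -> VV[0]=[2, 0]
Event 3: SEND 1->0: VV[1][1]++ -> VV[1]=[0, 1], msg_vec=[0, 1]; VV[0]=max(VV[0],msg_vec) then VV[0][0]++ -> VV[0]=[3, 1]
Event 4: SEND 1->0: VV[1][1]++ -> VV[1]=[0, 2], msg_vec=[0, 2]; VV[0]=max(VV[0],msg_vec) then VV[0][0]++ -> VV[0]=[4, 2]
Final vectors: VV[0]=[4, 2]; VV[1]=[0, 2]

Answer: 0 2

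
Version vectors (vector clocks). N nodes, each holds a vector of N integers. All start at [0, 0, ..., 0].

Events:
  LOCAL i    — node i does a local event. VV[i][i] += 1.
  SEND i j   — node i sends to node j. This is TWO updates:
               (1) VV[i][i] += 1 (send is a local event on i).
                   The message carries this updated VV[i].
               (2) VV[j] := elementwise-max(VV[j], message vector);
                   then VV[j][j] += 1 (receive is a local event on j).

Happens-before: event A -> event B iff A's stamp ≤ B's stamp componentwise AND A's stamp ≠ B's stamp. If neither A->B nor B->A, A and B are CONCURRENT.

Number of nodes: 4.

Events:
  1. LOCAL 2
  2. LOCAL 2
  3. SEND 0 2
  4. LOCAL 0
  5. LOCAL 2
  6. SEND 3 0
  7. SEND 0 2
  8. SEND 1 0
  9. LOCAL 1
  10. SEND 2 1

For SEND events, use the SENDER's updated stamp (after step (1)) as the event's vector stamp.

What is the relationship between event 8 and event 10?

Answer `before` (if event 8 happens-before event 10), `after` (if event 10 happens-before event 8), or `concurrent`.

Answer: concurrent

Derivation:
Initial: VV[0]=[0, 0, 0, 0]
Initial: VV[1]=[0, 0, 0, 0]
Initial: VV[2]=[0, 0, 0, 0]
Initial: VV[3]=[0, 0, 0, 0]
Event 1: LOCAL 2: VV[2][2]++ -> VV[2]=[0, 0, 1, 0]
Event 2: LOCAL 2: VV[2][2]++ -> VV[2]=[0, 0, 2, 0]
Event 3: SEND 0->2: VV[0][0]++ -> VV[0]=[1, 0, 0, 0], msg_vec=[1, 0, 0, 0]; VV[2]=max(VV[2],msg_vec) then VV[2][2]++ -> VV[2]=[1, 0, 3, 0]
Event 4: LOCAL 0: VV[0][0]++ -> VV[0]=[2, 0, 0, 0]
Event 5: LOCAL 2: VV[2][2]++ -> VV[2]=[1, 0, 4, 0]
Event 6: SEND 3->0: VV[3][3]++ -> VV[3]=[0, 0, 0, 1], msg_vec=[0, 0, 0, 1]; VV[0]=max(VV[0],msg_vec) then VV[0][0]++ -> VV[0]=[3, 0, 0, 1]
Event 7: SEND 0->2: VV[0][0]++ -> VV[0]=[4, 0, 0, 1], msg_vec=[4, 0, 0, 1]; VV[2]=max(VV[2],msg_vec) then VV[2][2]++ -> VV[2]=[4, 0, 5, 1]
Event 8: SEND 1->0: VV[1][1]++ -> VV[1]=[0, 1, 0, 0], msg_vec=[0, 1, 0, 0]; VV[0]=max(VV[0],msg_vec) then VV[0][0]++ -> VV[0]=[5, 1, 0, 1]
Event 9: LOCAL 1: VV[1][1]++ -> VV[1]=[0, 2, 0, 0]
Event 10: SEND 2->1: VV[2][2]++ -> VV[2]=[4, 0, 6, 1], msg_vec=[4, 0, 6, 1]; VV[1]=max(VV[1],msg_vec) then VV[1][1]++ -> VV[1]=[4, 3, 6, 1]
Event 8 stamp: [0, 1, 0, 0]
Event 10 stamp: [4, 0, 6, 1]
[0, 1, 0, 0] <= [4, 0, 6, 1]? False
[4, 0, 6, 1] <= [0, 1, 0, 0]? False
Relation: concurrent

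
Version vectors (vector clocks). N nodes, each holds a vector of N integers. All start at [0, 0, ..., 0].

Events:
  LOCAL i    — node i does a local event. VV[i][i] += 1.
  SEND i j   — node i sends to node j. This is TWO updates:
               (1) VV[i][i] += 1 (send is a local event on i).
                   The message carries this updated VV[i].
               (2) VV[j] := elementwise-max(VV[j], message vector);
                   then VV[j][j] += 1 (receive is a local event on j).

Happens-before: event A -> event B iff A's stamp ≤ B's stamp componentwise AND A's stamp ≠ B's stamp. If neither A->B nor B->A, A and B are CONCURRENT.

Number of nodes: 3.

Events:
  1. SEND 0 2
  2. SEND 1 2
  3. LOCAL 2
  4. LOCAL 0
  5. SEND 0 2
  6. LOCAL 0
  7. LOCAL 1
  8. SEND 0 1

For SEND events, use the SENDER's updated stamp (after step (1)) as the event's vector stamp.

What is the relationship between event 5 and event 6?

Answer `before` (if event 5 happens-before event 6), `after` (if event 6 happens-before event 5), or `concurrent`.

Answer: before

Derivation:
Initial: VV[0]=[0, 0, 0]
Initial: VV[1]=[0, 0, 0]
Initial: VV[2]=[0, 0, 0]
Event 1: SEND 0->2: VV[0][0]++ -> VV[0]=[1, 0, 0], msg_vec=[1, 0, 0]; VV[2]=max(VV[2],msg_vec) then VV[2][2]++ -> VV[2]=[1, 0, 1]
Event 2: SEND 1->2: VV[1][1]++ -> VV[1]=[0, 1, 0], msg_vec=[0, 1, 0]; VV[2]=max(VV[2],msg_vec) then VV[2][2]++ -> VV[2]=[1, 1, 2]
Event 3: LOCAL 2: VV[2][2]++ -> VV[2]=[1, 1, 3]
Event 4: LOCAL 0: VV[0][0]++ -> VV[0]=[2, 0, 0]
Event 5: SEND 0->2: VV[0][0]++ -> VV[0]=[3, 0, 0], msg_vec=[3, 0, 0]; VV[2]=max(VV[2],msg_vec) then VV[2][2]++ -> VV[2]=[3, 1, 4]
Event 6: LOCAL 0: VV[0][0]++ -> VV[0]=[4, 0, 0]
Event 7: LOCAL 1: VV[1][1]++ -> VV[1]=[0, 2, 0]
Event 8: SEND 0->1: VV[0][0]++ -> VV[0]=[5, 0, 0], msg_vec=[5, 0, 0]; VV[1]=max(VV[1],msg_vec) then VV[1][1]++ -> VV[1]=[5, 3, 0]
Event 5 stamp: [3, 0, 0]
Event 6 stamp: [4, 0, 0]
[3, 0, 0] <= [4, 0, 0]? True
[4, 0, 0] <= [3, 0, 0]? False
Relation: before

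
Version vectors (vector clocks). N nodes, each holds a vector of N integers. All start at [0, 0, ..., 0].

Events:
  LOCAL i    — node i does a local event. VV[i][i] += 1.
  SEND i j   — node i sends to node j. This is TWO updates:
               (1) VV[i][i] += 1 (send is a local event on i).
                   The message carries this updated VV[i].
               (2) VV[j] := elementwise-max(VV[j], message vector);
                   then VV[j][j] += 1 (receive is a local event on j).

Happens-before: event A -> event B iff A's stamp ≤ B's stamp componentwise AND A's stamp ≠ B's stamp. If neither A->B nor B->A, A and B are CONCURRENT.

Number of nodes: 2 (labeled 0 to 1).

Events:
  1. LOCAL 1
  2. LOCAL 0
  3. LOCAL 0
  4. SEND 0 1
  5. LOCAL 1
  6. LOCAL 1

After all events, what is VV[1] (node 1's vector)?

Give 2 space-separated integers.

Answer: 3 4

Derivation:
Initial: VV[0]=[0, 0]
Initial: VV[1]=[0, 0]
Event 1: LOCAL 1: VV[1][1]++ -> VV[1]=[0, 1]
Event 2: LOCAL 0: VV[0][0]++ -> VV[0]=[1, 0]
Event 3: LOCAL 0: VV[0][0]++ -> VV[0]=[2, 0]
Event 4: SEND 0->1: VV[0][0]++ -> VV[0]=[3, 0], msg_vec=[3, 0]; VV[1]=max(VV[1],msg_vec) then VV[1][1]++ -> VV[1]=[3, 2]
Event 5: LOCAL 1: VV[1][1]++ -> VV[1]=[3, 3]
Event 6: LOCAL 1: VV[1][1]++ -> VV[1]=[3, 4]
Final vectors: VV[0]=[3, 0]; VV[1]=[3, 4]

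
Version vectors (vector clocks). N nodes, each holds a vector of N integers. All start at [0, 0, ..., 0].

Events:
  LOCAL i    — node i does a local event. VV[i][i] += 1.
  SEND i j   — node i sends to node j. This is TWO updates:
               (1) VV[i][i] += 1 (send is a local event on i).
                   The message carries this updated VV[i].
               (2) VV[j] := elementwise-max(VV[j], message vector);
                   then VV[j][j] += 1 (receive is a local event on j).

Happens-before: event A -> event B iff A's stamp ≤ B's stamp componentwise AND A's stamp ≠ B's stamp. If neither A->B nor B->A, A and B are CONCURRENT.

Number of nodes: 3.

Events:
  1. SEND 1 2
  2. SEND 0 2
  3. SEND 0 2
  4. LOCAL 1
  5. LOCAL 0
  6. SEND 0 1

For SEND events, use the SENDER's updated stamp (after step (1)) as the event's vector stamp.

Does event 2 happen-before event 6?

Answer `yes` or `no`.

Answer: yes

Derivation:
Initial: VV[0]=[0, 0, 0]
Initial: VV[1]=[0, 0, 0]
Initial: VV[2]=[0, 0, 0]
Event 1: SEND 1->2: VV[1][1]++ -> VV[1]=[0, 1, 0], msg_vec=[0, 1, 0]; VV[2]=max(VV[2],msg_vec) then VV[2][2]++ -> VV[2]=[0, 1, 1]
Event 2: SEND 0->2: VV[0][0]++ -> VV[0]=[1, 0, 0], msg_vec=[1, 0, 0]; VV[2]=max(VV[2],msg_vec) then VV[2][2]++ -> VV[2]=[1, 1, 2]
Event 3: SEND 0->2: VV[0][0]++ -> VV[0]=[2, 0, 0], msg_vec=[2, 0, 0]; VV[2]=max(VV[2],msg_vec) then VV[2][2]++ -> VV[2]=[2, 1, 3]
Event 4: LOCAL 1: VV[1][1]++ -> VV[1]=[0, 2, 0]
Event 5: LOCAL 0: VV[0][0]++ -> VV[0]=[3, 0, 0]
Event 6: SEND 0->1: VV[0][0]++ -> VV[0]=[4, 0, 0], msg_vec=[4, 0, 0]; VV[1]=max(VV[1],msg_vec) then VV[1][1]++ -> VV[1]=[4, 3, 0]
Event 2 stamp: [1, 0, 0]
Event 6 stamp: [4, 0, 0]
[1, 0, 0] <= [4, 0, 0]? True. Equal? False. Happens-before: True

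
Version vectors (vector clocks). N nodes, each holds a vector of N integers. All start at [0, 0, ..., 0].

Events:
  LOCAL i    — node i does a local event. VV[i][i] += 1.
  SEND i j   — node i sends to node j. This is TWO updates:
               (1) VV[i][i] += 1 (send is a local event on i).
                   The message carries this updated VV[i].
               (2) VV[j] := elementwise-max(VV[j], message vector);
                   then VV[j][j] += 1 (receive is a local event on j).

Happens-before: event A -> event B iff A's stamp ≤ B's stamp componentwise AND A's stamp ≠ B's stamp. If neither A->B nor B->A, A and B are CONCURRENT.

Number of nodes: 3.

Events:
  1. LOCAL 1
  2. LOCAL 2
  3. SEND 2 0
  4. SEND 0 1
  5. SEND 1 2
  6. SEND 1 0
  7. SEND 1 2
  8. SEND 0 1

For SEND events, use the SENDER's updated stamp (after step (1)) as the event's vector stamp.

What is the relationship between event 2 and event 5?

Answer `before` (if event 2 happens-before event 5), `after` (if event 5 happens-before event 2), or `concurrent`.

Answer: before

Derivation:
Initial: VV[0]=[0, 0, 0]
Initial: VV[1]=[0, 0, 0]
Initial: VV[2]=[0, 0, 0]
Event 1: LOCAL 1: VV[1][1]++ -> VV[1]=[0, 1, 0]
Event 2: LOCAL 2: VV[2][2]++ -> VV[2]=[0, 0, 1]
Event 3: SEND 2->0: VV[2][2]++ -> VV[2]=[0, 0, 2], msg_vec=[0, 0, 2]; VV[0]=max(VV[0],msg_vec) then VV[0][0]++ -> VV[0]=[1, 0, 2]
Event 4: SEND 0->1: VV[0][0]++ -> VV[0]=[2, 0, 2], msg_vec=[2, 0, 2]; VV[1]=max(VV[1],msg_vec) then VV[1][1]++ -> VV[1]=[2, 2, 2]
Event 5: SEND 1->2: VV[1][1]++ -> VV[1]=[2, 3, 2], msg_vec=[2, 3, 2]; VV[2]=max(VV[2],msg_vec) then VV[2][2]++ -> VV[2]=[2, 3, 3]
Event 6: SEND 1->0: VV[1][1]++ -> VV[1]=[2, 4, 2], msg_vec=[2, 4, 2]; VV[0]=max(VV[0],msg_vec) then VV[0][0]++ -> VV[0]=[3, 4, 2]
Event 7: SEND 1->2: VV[1][1]++ -> VV[1]=[2, 5, 2], msg_vec=[2, 5, 2]; VV[2]=max(VV[2],msg_vec) then VV[2][2]++ -> VV[2]=[2, 5, 4]
Event 8: SEND 0->1: VV[0][0]++ -> VV[0]=[4, 4, 2], msg_vec=[4, 4, 2]; VV[1]=max(VV[1],msg_vec) then VV[1][1]++ -> VV[1]=[4, 6, 2]
Event 2 stamp: [0, 0, 1]
Event 5 stamp: [2, 3, 2]
[0, 0, 1] <= [2, 3, 2]? True
[2, 3, 2] <= [0, 0, 1]? False
Relation: before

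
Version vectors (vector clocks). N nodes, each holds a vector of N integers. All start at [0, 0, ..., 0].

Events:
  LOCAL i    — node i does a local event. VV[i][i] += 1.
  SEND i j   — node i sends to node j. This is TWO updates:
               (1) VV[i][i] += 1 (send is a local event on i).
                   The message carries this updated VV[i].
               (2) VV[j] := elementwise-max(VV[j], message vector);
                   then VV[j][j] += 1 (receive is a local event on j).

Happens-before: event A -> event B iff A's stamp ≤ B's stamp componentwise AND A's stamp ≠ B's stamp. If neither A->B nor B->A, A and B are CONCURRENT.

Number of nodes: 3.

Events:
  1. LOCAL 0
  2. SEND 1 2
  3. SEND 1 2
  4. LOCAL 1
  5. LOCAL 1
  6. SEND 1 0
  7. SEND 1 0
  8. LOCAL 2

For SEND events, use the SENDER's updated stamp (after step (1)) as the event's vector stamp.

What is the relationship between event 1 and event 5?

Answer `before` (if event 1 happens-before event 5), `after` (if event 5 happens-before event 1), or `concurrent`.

Answer: concurrent

Derivation:
Initial: VV[0]=[0, 0, 0]
Initial: VV[1]=[0, 0, 0]
Initial: VV[2]=[0, 0, 0]
Event 1: LOCAL 0: VV[0][0]++ -> VV[0]=[1, 0, 0]
Event 2: SEND 1->2: VV[1][1]++ -> VV[1]=[0, 1, 0], msg_vec=[0, 1, 0]; VV[2]=max(VV[2],msg_vec) then VV[2][2]++ -> VV[2]=[0, 1, 1]
Event 3: SEND 1->2: VV[1][1]++ -> VV[1]=[0, 2, 0], msg_vec=[0, 2, 0]; VV[2]=max(VV[2],msg_vec) then VV[2][2]++ -> VV[2]=[0, 2, 2]
Event 4: LOCAL 1: VV[1][1]++ -> VV[1]=[0, 3, 0]
Event 5: LOCAL 1: VV[1][1]++ -> VV[1]=[0, 4, 0]
Event 6: SEND 1->0: VV[1][1]++ -> VV[1]=[0, 5, 0], msg_vec=[0, 5, 0]; VV[0]=max(VV[0],msg_vec) then VV[0][0]++ -> VV[0]=[2, 5, 0]
Event 7: SEND 1->0: VV[1][1]++ -> VV[1]=[0, 6, 0], msg_vec=[0, 6, 0]; VV[0]=max(VV[0],msg_vec) then VV[0][0]++ -> VV[0]=[3, 6, 0]
Event 8: LOCAL 2: VV[2][2]++ -> VV[2]=[0, 2, 3]
Event 1 stamp: [1, 0, 0]
Event 5 stamp: [0, 4, 0]
[1, 0, 0] <= [0, 4, 0]? False
[0, 4, 0] <= [1, 0, 0]? False
Relation: concurrent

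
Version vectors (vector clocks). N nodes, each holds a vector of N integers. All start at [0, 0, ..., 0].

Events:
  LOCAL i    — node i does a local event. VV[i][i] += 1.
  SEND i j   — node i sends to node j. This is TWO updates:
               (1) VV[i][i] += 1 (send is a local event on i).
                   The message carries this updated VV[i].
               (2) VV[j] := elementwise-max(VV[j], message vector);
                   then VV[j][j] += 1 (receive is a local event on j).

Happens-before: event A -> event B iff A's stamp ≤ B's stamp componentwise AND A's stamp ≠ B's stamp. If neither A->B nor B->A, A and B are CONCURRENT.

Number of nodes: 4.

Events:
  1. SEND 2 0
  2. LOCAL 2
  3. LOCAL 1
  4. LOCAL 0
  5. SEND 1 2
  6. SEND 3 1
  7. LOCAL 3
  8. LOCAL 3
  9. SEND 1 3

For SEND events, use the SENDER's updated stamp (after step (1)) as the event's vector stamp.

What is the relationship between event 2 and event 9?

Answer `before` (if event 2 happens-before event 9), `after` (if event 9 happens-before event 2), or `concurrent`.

Initial: VV[0]=[0, 0, 0, 0]
Initial: VV[1]=[0, 0, 0, 0]
Initial: VV[2]=[0, 0, 0, 0]
Initial: VV[3]=[0, 0, 0, 0]
Event 1: SEND 2->0: VV[2][2]++ -> VV[2]=[0, 0, 1, 0], msg_vec=[0, 0, 1, 0]; VV[0]=max(VV[0],msg_vec) then VV[0][0]++ -> VV[0]=[1, 0, 1, 0]
Event 2: LOCAL 2: VV[2][2]++ -> VV[2]=[0, 0, 2, 0]
Event 3: LOCAL 1: VV[1][1]++ -> VV[1]=[0, 1, 0, 0]
Event 4: LOCAL 0: VV[0][0]++ -> VV[0]=[2, 0, 1, 0]
Event 5: SEND 1->2: VV[1][1]++ -> VV[1]=[0, 2, 0, 0], msg_vec=[0, 2, 0, 0]; VV[2]=max(VV[2],msg_vec) then VV[2][2]++ -> VV[2]=[0, 2, 3, 0]
Event 6: SEND 3->1: VV[3][3]++ -> VV[3]=[0, 0, 0, 1], msg_vec=[0, 0, 0, 1]; VV[1]=max(VV[1],msg_vec) then VV[1][1]++ -> VV[1]=[0, 3, 0, 1]
Event 7: LOCAL 3: VV[3][3]++ -> VV[3]=[0, 0, 0, 2]
Event 8: LOCAL 3: VV[3][3]++ -> VV[3]=[0, 0, 0, 3]
Event 9: SEND 1->3: VV[1][1]++ -> VV[1]=[0, 4, 0, 1], msg_vec=[0, 4, 0, 1]; VV[3]=max(VV[3],msg_vec) then VV[3][3]++ -> VV[3]=[0, 4, 0, 4]
Event 2 stamp: [0, 0, 2, 0]
Event 9 stamp: [0, 4, 0, 1]
[0, 0, 2, 0] <= [0, 4, 0, 1]? False
[0, 4, 0, 1] <= [0, 0, 2, 0]? False
Relation: concurrent

Answer: concurrent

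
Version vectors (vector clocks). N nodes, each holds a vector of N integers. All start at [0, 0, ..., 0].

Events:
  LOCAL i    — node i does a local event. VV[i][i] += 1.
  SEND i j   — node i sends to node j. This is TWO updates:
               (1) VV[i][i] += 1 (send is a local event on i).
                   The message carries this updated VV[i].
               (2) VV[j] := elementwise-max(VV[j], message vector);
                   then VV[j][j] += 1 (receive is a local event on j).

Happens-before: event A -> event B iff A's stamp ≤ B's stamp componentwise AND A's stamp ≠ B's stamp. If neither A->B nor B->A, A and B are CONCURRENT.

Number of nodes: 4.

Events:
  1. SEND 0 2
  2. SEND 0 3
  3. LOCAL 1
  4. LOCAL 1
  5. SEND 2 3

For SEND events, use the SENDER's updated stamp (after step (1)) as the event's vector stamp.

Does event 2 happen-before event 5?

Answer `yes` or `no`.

Answer: no

Derivation:
Initial: VV[0]=[0, 0, 0, 0]
Initial: VV[1]=[0, 0, 0, 0]
Initial: VV[2]=[0, 0, 0, 0]
Initial: VV[3]=[0, 0, 0, 0]
Event 1: SEND 0->2: VV[0][0]++ -> VV[0]=[1, 0, 0, 0], msg_vec=[1, 0, 0, 0]; VV[2]=max(VV[2],msg_vec) then VV[2][2]++ -> VV[2]=[1, 0, 1, 0]
Event 2: SEND 0->3: VV[0][0]++ -> VV[0]=[2, 0, 0, 0], msg_vec=[2, 0, 0, 0]; VV[3]=max(VV[3],msg_vec) then VV[3][3]++ -> VV[3]=[2, 0, 0, 1]
Event 3: LOCAL 1: VV[1][1]++ -> VV[1]=[0, 1, 0, 0]
Event 4: LOCAL 1: VV[1][1]++ -> VV[1]=[0, 2, 0, 0]
Event 5: SEND 2->3: VV[2][2]++ -> VV[2]=[1, 0, 2, 0], msg_vec=[1, 0, 2, 0]; VV[3]=max(VV[3],msg_vec) then VV[3][3]++ -> VV[3]=[2, 0, 2, 2]
Event 2 stamp: [2, 0, 0, 0]
Event 5 stamp: [1, 0, 2, 0]
[2, 0, 0, 0] <= [1, 0, 2, 0]? False. Equal? False. Happens-before: False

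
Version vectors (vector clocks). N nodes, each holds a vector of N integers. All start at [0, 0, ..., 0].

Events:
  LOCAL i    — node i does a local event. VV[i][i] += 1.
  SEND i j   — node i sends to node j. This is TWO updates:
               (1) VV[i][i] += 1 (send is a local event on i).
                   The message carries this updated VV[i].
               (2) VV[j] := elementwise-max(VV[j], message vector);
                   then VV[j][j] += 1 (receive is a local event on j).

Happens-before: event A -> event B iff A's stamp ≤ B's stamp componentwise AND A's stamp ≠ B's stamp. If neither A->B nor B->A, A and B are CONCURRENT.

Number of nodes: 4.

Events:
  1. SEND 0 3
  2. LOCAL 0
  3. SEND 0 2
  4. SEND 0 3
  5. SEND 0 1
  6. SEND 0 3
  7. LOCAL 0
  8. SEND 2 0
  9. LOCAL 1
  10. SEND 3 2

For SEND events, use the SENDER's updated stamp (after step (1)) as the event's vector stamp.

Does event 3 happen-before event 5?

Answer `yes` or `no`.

Initial: VV[0]=[0, 0, 0, 0]
Initial: VV[1]=[0, 0, 0, 0]
Initial: VV[2]=[0, 0, 0, 0]
Initial: VV[3]=[0, 0, 0, 0]
Event 1: SEND 0->3: VV[0][0]++ -> VV[0]=[1, 0, 0, 0], msg_vec=[1, 0, 0, 0]; VV[3]=max(VV[3],msg_vec) then VV[3][3]++ -> VV[3]=[1, 0, 0, 1]
Event 2: LOCAL 0: VV[0][0]++ -> VV[0]=[2, 0, 0, 0]
Event 3: SEND 0->2: VV[0][0]++ -> VV[0]=[3, 0, 0, 0], msg_vec=[3, 0, 0, 0]; VV[2]=max(VV[2],msg_vec) then VV[2][2]++ -> VV[2]=[3, 0, 1, 0]
Event 4: SEND 0->3: VV[0][0]++ -> VV[0]=[4, 0, 0, 0], msg_vec=[4, 0, 0, 0]; VV[3]=max(VV[3],msg_vec) then VV[3][3]++ -> VV[3]=[4, 0, 0, 2]
Event 5: SEND 0->1: VV[0][0]++ -> VV[0]=[5, 0, 0, 0], msg_vec=[5, 0, 0, 0]; VV[1]=max(VV[1],msg_vec) then VV[1][1]++ -> VV[1]=[5, 1, 0, 0]
Event 6: SEND 0->3: VV[0][0]++ -> VV[0]=[6, 0, 0, 0], msg_vec=[6, 0, 0, 0]; VV[3]=max(VV[3],msg_vec) then VV[3][3]++ -> VV[3]=[6, 0, 0, 3]
Event 7: LOCAL 0: VV[0][0]++ -> VV[0]=[7, 0, 0, 0]
Event 8: SEND 2->0: VV[2][2]++ -> VV[2]=[3, 0, 2, 0], msg_vec=[3, 0, 2, 0]; VV[0]=max(VV[0],msg_vec) then VV[0][0]++ -> VV[0]=[8, 0, 2, 0]
Event 9: LOCAL 1: VV[1][1]++ -> VV[1]=[5, 2, 0, 0]
Event 10: SEND 3->2: VV[3][3]++ -> VV[3]=[6, 0, 0, 4], msg_vec=[6, 0, 0, 4]; VV[2]=max(VV[2],msg_vec) then VV[2][2]++ -> VV[2]=[6, 0, 3, 4]
Event 3 stamp: [3, 0, 0, 0]
Event 5 stamp: [5, 0, 0, 0]
[3, 0, 0, 0] <= [5, 0, 0, 0]? True. Equal? False. Happens-before: True

Answer: yes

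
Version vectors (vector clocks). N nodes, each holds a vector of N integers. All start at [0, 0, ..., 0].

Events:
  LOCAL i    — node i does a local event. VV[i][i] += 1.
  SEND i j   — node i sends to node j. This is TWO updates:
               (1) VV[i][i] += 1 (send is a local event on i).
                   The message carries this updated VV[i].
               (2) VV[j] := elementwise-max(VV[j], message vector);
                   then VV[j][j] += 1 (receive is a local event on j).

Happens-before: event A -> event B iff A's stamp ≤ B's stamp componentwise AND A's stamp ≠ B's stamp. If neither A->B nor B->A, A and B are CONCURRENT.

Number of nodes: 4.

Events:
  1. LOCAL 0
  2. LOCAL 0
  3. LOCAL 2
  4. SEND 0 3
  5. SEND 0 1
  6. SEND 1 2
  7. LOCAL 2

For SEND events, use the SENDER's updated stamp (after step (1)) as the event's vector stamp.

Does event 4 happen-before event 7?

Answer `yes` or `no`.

Answer: yes

Derivation:
Initial: VV[0]=[0, 0, 0, 0]
Initial: VV[1]=[0, 0, 0, 0]
Initial: VV[2]=[0, 0, 0, 0]
Initial: VV[3]=[0, 0, 0, 0]
Event 1: LOCAL 0: VV[0][0]++ -> VV[0]=[1, 0, 0, 0]
Event 2: LOCAL 0: VV[0][0]++ -> VV[0]=[2, 0, 0, 0]
Event 3: LOCAL 2: VV[2][2]++ -> VV[2]=[0, 0, 1, 0]
Event 4: SEND 0->3: VV[0][0]++ -> VV[0]=[3, 0, 0, 0], msg_vec=[3, 0, 0, 0]; VV[3]=max(VV[3],msg_vec) then VV[3][3]++ -> VV[3]=[3, 0, 0, 1]
Event 5: SEND 0->1: VV[0][0]++ -> VV[0]=[4, 0, 0, 0], msg_vec=[4, 0, 0, 0]; VV[1]=max(VV[1],msg_vec) then VV[1][1]++ -> VV[1]=[4, 1, 0, 0]
Event 6: SEND 1->2: VV[1][1]++ -> VV[1]=[4, 2, 0, 0], msg_vec=[4, 2, 0, 0]; VV[2]=max(VV[2],msg_vec) then VV[2][2]++ -> VV[2]=[4, 2, 2, 0]
Event 7: LOCAL 2: VV[2][2]++ -> VV[2]=[4, 2, 3, 0]
Event 4 stamp: [3, 0, 0, 0]
Event 7 stamp: [4, 2, 3, 0]
[3, 0, 0, 0] <= [4, 2, 3, 0]? True. Equal? False. Happens-before: True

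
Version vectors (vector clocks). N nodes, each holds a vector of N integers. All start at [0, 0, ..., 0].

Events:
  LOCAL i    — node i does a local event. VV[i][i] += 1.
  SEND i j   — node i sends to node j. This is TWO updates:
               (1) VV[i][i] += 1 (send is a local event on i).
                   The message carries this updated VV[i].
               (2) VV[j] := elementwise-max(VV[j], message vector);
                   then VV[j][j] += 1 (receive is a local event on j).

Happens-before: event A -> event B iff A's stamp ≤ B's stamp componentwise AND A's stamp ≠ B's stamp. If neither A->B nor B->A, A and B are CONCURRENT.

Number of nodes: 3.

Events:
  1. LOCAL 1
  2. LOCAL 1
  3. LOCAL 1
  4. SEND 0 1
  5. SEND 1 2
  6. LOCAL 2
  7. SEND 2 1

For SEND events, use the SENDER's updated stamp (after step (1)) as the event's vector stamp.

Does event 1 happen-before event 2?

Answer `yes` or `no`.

Answer: yes

Derivation:
Initial: VV[0]=[0, 0, 0]
Initial: VV[1]=[0, 0, 0]
Initial: VV[2]=[0, 0, 0]
Event 1: LOCAL 1: VV[1][1]++ -> VV[1]=[0, 1, 0]
Event 2: LOCAL 1: VV[1][1]++ -> VV[1]=[0, 2, 0]
Event 3: LOCAL 1: VV[1][1]++ -> VV[1]=[0, 3, 0]
Event 4: SEND 0->1: VV[0][0]++ -> VV[0]=[1, 0, 0], msg_vec=[1, 0, 0]; VV[1]=max(VV[1],msg_vec) then VV[1][1]++ -> VV[1]=[1, 4, 0]
Event 5: SEND 1->2: VV[1][1]++ -> VV[1]=[1, 5, 0], msg_vec=[1, 5, 0]; VV[2]=max(VV[2],msg_vec) then VV[2][2]++ -> VV[2]=[1, 5, 1]
Event 6: LOCAL 2: VV[2][2]++ -> VV[2]=[1, 5, 2]
Event 7: SEND 2->1: VV[2][2]++ -> VV[2]=[1, 5, 3], msg_vec=[1, 5, 3]; VV[1]=max(VV[1],msg_vec) then VV[1][1]++ -> VV[1]=[1, 6, 3]
Event 1 stamp: [0, 1, 0]
Event 2 stamp: [0, 2, 0]
[0, 1, 0] <= [0, 2, 0]? True. Equal? False. Happens-before: True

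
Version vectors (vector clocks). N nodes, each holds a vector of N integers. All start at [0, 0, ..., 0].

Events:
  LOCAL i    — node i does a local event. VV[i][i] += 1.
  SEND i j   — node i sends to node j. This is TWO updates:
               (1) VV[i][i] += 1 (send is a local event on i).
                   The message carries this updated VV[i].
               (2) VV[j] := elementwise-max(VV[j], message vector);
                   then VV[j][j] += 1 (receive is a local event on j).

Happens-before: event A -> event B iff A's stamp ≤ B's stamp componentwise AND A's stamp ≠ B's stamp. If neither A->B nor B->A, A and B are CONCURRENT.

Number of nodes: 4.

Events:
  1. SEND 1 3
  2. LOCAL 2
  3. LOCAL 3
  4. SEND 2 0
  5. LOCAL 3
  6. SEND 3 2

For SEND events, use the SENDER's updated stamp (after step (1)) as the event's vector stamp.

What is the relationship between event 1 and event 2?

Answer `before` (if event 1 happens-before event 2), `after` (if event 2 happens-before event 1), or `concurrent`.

Answer: concurrent

Derivation:
Initial: VV[0]=[0, 0, 0, 0]
Initial: VV[1]=[0, 0, 0, 0]
Initial: VV[2]=[0, 0, 0, 0]
Initial: VV[3]=[0, 0, 0, 0]
Event 1: SEND 1->3: VV[1][1]++ -> VV[1]=[0, 1, 0, 0], msg_vec=[0, 1, 0, 0]; VV[3]=max(VV[3],msg_vec) then VV[3][3]++ -> VV[3]=[0, 1, 0, 1]
Event 2: LOCAL 2: VV[2][2]++ -> VV[2]=[0, 0, 1, 0]
Event 3: LOCAL 3: VV[3][3]++ -> VV[3]=[0, 1, 0, 2]
Event 4: SEND 2->0: VV[2][2]++ -> VV[2]=[0, 0, 2, 0], msg_vec=[0, 0, 2, 0]; VV[0]=max(VV[0],msg_vec) then VV[0][0]++ -> VV[0]=[1, 0, 2, 0]
Event 5: LOCAL 3: VV[3][3]++ -> VV[3]=[0, 1, 0, 3]
Event 6: SEND 3->2: VV[3][3]++ -> VV[3]=[0, 1, 0, 4], msg_vec=[0, 1, 0, 4]; VV[2]=max(VV[2],msg_vec) then VV[2][2]++ -> VV[2]=[0, 1, 3, 4]
Event 1 stamp: [0, 1, 0, 0]
Event 2 stamp: [0, 0, 1, 0]
[0, 1, 0, 0] <= [0, 0, 1, 0]? False
[0, 0, 1, 0] <= [0, 1, 0, 0]? False
Relation: concurrent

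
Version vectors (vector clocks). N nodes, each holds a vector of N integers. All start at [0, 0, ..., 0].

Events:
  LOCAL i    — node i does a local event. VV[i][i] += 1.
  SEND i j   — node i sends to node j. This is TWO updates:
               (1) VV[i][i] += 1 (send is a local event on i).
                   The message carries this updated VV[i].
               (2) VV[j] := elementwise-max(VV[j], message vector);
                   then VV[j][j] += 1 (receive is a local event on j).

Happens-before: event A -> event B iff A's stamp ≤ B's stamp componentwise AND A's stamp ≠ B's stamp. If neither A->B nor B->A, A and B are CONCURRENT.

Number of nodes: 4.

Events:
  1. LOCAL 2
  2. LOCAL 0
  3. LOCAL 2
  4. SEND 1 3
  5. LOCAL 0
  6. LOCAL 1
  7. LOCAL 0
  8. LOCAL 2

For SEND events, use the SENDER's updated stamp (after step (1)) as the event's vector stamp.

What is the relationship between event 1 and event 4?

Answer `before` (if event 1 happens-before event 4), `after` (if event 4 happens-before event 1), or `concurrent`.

Initial: VV[0]=[0, 0, 0, 0]
Initial: VV[1]=[0, 0, 0, 0]
Initial: VV[2]=[0, 0, 0, 0]
Initial: VV[3]=[0, 0, 0, 0]
Event 1: LOCAL 2: VV[2][2]++ -> VV[2]=[0, 0, 1, 0]
Event 2: LOCAL 0: VV[0][0]++ -> VV[0]=[1, 0, 0, 0]
Event 3: LOCAL 2: VV[2][2]++ -> VV[2]=[0, 0, 2, 0]
Event 4: SEND 1->3: VV[1][1]++ -> VV[1]=[0, 1, 0, 0], msg_vec=[0, 1, 0, 0]; VV[3]=max(VV[3],msg_vec) then VV[3][3]++ -> VV[3]=[0, 1, 0, 1]
Event 5: LOCAL 0: VV[0][0]++ -> VV[0]=[2, 0, 0, 0]
Event 6: LOCAL 1: VV[1][1]++ -> VV[1]=[0, 2, 0, 0]
Event 7: LOCAL 0: VV[0][0]++ -> VV[0]=[3, 0, 0, 0]
Event 8: LOCAL 2: VV[2][2]++ -> VV[2]=[0, 0, 3, 0]
Event 1 stamp: [0, 0, 1, 0]
Event 4 stamp: [0, 1, 0, 0]
[0, 0, 1, 0] <= [0, 1, 0, 0]? False
[0, 1, 0, 0] <= [0, 0, 1, 0]? False
Relation: concurrent

Answer: concurrent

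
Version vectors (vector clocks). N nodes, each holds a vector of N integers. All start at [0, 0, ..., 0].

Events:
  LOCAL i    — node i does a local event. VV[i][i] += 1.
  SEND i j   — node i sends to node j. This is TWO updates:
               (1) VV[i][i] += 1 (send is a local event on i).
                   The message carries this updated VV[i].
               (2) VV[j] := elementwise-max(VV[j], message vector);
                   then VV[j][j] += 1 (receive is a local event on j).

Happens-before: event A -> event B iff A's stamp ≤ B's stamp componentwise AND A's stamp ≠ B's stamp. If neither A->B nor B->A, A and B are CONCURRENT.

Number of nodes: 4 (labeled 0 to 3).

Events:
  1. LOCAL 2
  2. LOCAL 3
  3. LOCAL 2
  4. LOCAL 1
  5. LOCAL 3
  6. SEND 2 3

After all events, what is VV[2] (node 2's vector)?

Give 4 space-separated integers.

Answer: 0 0 3 0

Derivation:
Initial: VV[0]=[0, 0, 0, 0]
Initial: VV[1]=[0, 0, 0, 0]
Initial: VV[2]=[0, 0, 0, 0]
Initial: VV[3]=[0, 0, 0, 0]
Event 1: LOCAL 2: VV[2][2]++ -> VV[2]=[0, 0, 1, 0]
Event 2: LOCAL 3: VV[3][3]++ -> VV[3]=[0, 0, 0, 1]
Event 3: LOCAL 2: VV[2][2]++ -> VV[2]=[0, 0, 2, 0]
Event 4: LOCAL 1: VV[1][1]++ -> VV[1]=[0, 1, 0, 0]
Event 5: LOCAL 3: VV[3][3]++ -> VV[3]=[0, 0, 0, 2]
Event 6: SEND 2->3: VV[2][2]++ -> VV[2]=[0, 0, 3, 0], msg_vec=[0, 0, 3, 0]; VV[3]=max(VV[3],msg_vec) then VV[3][3]++ -> VV[3]=[0, 0, 3, 3]
Final vectors: VV[0]=[0, 0, 0, 0]; VV[1]=[0, 1, 0, 0]; VV[2]=[0, 0, 3, 0]; VV[3]=[0, 0, 3, 3]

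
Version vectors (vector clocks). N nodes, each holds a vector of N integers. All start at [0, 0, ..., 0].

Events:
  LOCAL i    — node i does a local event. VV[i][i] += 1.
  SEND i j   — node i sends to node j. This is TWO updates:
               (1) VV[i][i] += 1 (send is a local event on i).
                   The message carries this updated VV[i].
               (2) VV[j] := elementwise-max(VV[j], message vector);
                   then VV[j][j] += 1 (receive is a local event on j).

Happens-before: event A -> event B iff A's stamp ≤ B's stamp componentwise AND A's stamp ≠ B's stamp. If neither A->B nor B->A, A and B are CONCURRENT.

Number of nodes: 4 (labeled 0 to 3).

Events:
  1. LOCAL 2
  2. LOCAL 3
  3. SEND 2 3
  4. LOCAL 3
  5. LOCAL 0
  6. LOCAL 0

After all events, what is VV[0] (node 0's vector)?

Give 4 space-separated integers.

Initial: VV[0]=[0, 0, 0, 0]
Initial: VV[1]=[0, 0, 0, 0]
Initial: VV[2]=[0, 0, 0, 0]
Initial: VV[3]=[0, 0, 0, 0]
Event 1: LOCAL 2: VV[2][2]++ -> VV[2]=[0, 0, 1, 0]
Event 2: LOCAL 3: VV[3][3]++ -> VV[3]=[0, 0, 0, 1]
Event 3: SEND 2->3: VV[2][2]++ -> VV[2]=[0, 0, 2, 0], msg_vec=[0, 0, 2, 0]; VV[3]=max(VV[3],msg_vec) then VV[3][3]++ -> VV[3]=[0, 0, 2, 2]
Event 4: LOCAL 3: VV[3][3]++ -> VV[3]=[0, 0, 2, 3]
Event 5: LOCAL 0: VV[0][0]++ -> VV[0]=[1, 0, 0, 0]
Event 6: LOCAL 0: VV[0][0]++ -> VV[0]=[2, 0, 0, 0]
Final vectors: VV[0]=[2, 0, 0, 0]; VV[1]=[0, 0, 0, 0]; VV[2]=[0, 0, 2, 0]; VV[3]=[0, 0, 2, 3]

Answer: 2 0 0 0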